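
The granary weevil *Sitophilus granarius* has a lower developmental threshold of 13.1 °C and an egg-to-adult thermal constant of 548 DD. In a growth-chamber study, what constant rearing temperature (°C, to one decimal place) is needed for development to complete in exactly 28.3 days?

32.5 °C

Required daily accumulation = 548 / 28.3 = 19.364 DD/day.
T = T_base + 19.364 = 13.1 + 19.364 = 32.464 ≈ 32.5 °C.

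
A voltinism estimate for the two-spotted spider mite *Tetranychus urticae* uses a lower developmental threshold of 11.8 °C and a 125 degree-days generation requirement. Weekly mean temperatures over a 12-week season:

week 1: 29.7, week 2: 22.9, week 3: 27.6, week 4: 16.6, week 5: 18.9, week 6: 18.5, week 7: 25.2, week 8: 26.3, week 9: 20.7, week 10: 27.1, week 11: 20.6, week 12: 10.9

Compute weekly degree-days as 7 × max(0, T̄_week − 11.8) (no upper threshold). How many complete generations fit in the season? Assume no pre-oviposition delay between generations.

6 generations

Weekly DD (7 × max(0, T̄ − 11.8)): 125.3, 77.7, 110.6, 33.6, 49.7, 46.9, 93.8, 101.5, 62.3, 107.1, 61.6, 0.0.
Season total = 870.1 DD.
Complete generations = ⌊870.1 / 125⌋ = 6.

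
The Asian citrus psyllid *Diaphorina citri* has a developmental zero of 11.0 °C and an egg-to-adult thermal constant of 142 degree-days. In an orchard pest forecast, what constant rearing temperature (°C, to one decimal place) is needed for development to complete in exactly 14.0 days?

21.1 °C

Required daily accumulation = 142 / 14.0 = 10.143 DD/day.
T = T_base + 10.143 = 11.0 + 10.143 = 21.143 ≈ 21.1 °C.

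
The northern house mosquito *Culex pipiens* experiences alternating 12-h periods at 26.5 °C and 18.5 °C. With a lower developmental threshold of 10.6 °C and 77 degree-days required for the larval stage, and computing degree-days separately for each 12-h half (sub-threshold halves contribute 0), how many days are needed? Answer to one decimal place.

Day half: max(0, 26.5 − 10.6) × 0.5 = 15.9 × 0.5 = 7.95 DD.
Night half: max(0, 18.5 − 10.6) × 0.5 = 7.9 × 0.5 = 3.95 DD.
Per 24 h: 11.90 DD/day.
Duration = 77 / 11.90 = 6.471 ≈ 6.5 days.

6.5 days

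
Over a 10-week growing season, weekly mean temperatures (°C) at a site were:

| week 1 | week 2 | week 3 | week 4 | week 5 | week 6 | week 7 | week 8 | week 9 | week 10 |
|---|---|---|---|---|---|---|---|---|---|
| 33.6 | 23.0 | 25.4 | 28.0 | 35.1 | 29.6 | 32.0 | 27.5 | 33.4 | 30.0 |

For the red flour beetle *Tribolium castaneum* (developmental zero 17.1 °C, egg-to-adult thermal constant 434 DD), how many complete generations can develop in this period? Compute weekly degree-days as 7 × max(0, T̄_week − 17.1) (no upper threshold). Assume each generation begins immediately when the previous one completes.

Weekly DD (7 × max(0, T̄ − 17.1)): 115.5, 41.3, 58.1, 76.3, 126.0, 87.5, 104.3, 72.8, 114.1, 90.3.
Season total = 886.2 DD.
Complete generations = ⌊886.2 / 434⌋ = 2.

2 generations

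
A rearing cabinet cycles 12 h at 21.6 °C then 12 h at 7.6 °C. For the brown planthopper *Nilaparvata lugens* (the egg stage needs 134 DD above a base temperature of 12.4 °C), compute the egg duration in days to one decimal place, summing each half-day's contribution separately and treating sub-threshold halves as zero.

29.1 days

Day half: max(0, 21.6 − 12.4) × 0.5 = 9.2 × 0.5 = 4.60 DD.
Night half: max(0, 7.6 − 12.4) × 0.5 = 0.0 × 0.5 = 0.00 DD.
Per 24 h: 4.60 DD/day.
Duration = 134 / 4.60 = 29.130 ≈ 29.1 days.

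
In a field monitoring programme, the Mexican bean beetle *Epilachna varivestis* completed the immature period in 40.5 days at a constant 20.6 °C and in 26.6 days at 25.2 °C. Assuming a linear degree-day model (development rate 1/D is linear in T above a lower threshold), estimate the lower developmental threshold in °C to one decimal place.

Linear rate model ⇒ the product D·(T − T_b) is constant across temperatures.
40.5·(20.6 − T_b) = 26.6·(25.2 − T_b)
T_b = (40.5·20.6 − 26.6·25.2) / (40.5 − 26.6) = 163.98 / 13.9 = 11.797 °C ≈ 11.8 °C.

11.8 °C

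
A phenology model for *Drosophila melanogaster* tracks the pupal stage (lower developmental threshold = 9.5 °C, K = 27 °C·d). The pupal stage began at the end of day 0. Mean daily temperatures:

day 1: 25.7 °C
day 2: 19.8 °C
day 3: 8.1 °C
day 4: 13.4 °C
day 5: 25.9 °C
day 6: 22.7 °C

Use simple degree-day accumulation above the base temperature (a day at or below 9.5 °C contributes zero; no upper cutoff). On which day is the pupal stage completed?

Daily DD above 9.5 °C: 16.2, 10.3, 0.0, 3.9, 16.4, 13.2.
Cumulative: 16.2, 26.5, 26.5, 30.4, 46.8, 60.0.
The total first reaches 27 DD on day 4.

day 4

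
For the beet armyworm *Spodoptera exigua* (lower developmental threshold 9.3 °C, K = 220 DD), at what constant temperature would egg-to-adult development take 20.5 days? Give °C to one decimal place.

Required daily accumulation = 220 / 20.5 = 10.732 DD/day.
T = T_base + 10.732 = 9.3 + 10.732 = 20.032 ≈ 20.0 °C.

20.0 °C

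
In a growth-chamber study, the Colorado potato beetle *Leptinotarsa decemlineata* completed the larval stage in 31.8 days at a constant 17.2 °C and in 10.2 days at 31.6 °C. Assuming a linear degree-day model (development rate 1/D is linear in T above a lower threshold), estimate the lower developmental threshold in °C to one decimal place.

Under the model K = D·(T − T_b), so D₁·(T₁ − T_b) = D₂·(T₂ − T_b).
31.8·(17.2 − T_b) = 10.2·(31.6 − T_b)
T_b = (31.8·17.2 − 10.2·31.6) / (31.8 − 10.2) = 224.64 / 21.6 = 10.400 °C ≈ 10.4 °C.

10.4 °C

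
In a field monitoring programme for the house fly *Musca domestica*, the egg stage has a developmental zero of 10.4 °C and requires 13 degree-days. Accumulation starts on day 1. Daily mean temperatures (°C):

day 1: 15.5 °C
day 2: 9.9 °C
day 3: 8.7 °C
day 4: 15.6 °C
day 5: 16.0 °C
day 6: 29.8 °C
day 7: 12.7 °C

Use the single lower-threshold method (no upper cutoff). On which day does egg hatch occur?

Daily DD above 10.4 °C: 5.1, 0.0, 0.0, 5.2, 5.6, 19.4, 2.3.
Cumulative: 5.1, 5.1, 5.1, 10.3, 15.9, 35.3, 37.6.
The total first reaches 13 DD on day 5.

day 5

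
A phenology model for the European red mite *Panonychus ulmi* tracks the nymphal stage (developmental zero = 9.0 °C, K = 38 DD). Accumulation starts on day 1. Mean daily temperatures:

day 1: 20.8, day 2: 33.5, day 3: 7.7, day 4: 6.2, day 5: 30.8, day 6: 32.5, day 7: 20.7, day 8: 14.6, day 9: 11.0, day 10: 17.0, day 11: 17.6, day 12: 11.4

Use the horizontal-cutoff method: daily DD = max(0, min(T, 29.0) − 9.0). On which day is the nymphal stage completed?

Daily DD above 9.0 °C (capped at 20.0): 11.8, 20.0, 0.0, 0.0, 20.0, 20.0, 11.7, 5.6, 2.0, 8.0, 8.6, 2.4.
Cumulative: 11.8, 31.8, 31.8, 31.8, 51.8, 71.8, 83.5, 89.1, 91.1, 99.1, 107.7, 110.1.
The total first reaches 38 DD on day 5.

day 5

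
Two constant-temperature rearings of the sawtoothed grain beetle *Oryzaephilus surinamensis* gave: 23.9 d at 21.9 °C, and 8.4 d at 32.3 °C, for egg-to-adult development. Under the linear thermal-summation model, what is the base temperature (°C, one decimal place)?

16.3 °C

Under the model K = D·(T − T_b), so D₁·(T₁ − T_b) = D₂·(T₂ − T_b).
23.9·(21.9 − T_b) = 8.4·(32.3 − T_b)
T_b = (23.9·21.9 − 8.4·32.3) / (23.9 − 8.4) = 252.09 / 15.5 = 16.264 °C ≈ 16.3 °C.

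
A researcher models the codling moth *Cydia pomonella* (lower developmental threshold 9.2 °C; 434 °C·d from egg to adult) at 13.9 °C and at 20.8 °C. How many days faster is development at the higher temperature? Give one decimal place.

At 13.9 °C: 434 / (13.9 − 9.2) = 434 / 4.7 = 92.340 d.
At 20.8 °C: 434 / (20.8 − 9.2) = 434 / 11.6 = 37.414 d.
Difference = |92.340 − 37.414| = 54.927 ≈ 54.9 days.

54.9 days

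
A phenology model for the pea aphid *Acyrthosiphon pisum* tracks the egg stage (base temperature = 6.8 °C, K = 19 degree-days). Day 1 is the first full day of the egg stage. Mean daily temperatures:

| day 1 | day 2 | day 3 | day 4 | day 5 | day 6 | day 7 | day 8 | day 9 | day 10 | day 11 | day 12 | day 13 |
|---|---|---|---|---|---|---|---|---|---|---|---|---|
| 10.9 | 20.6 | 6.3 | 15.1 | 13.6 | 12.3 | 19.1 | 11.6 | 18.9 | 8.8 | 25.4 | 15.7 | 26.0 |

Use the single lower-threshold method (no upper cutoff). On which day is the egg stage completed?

day 4

Daily DD above 6.8 °C: 4.1, 13.8, 0.0, 8.3, 6.8, 5.5, 12.3, 4.8, 12.1, 2.0, 18.6, 8.9, 19.2.
Cumulative: 4.1, 17.9, 17.9, 26.2, 33.0, 38.5, 50.8, 55.6, 67.7, 69.7, 88.3, 97.2, 116.4.
The total first reaches 19 DD on day 4.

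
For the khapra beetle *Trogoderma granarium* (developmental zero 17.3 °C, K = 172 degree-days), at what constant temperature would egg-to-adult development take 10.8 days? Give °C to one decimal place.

33.2 °C

Required daily accumulation = 172 / 10.8 = 15.926 DD/day.
T = T_base + 15.926 = 17.3 + 15.926 = 33.226 ≈ 33.2 °C.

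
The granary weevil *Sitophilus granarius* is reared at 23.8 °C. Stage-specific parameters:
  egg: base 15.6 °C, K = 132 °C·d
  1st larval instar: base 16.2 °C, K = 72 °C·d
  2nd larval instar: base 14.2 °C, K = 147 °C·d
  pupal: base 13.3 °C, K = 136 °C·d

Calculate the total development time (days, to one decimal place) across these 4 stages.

53.8 days

egg: 132 / (23.8 − 15.6) = 132 / 8.2 = 16.098 d.
1st larval instar: 72 / (23.8 − 16.2) = 72 / 7.6 = 9.474 d.
2nd larval instar: 147 / (23.8 − 14.2) = 147 / 9.6 = 15.312 d.
pupal: 136 / (23.8 − 13.3) = 136 / 10.5 = 12.952 d.
Sum = 53.836 ≈ 53.8 days.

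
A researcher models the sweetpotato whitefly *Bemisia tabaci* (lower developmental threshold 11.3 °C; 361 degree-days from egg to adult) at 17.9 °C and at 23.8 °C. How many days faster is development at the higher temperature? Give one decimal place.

25.8 days

At 17.9 °C: 361 / (17.9 − 11.3) = 361 / 6.6 = 54.697 d.
At 23.8 °C: 361 / (23.8 − 11.3) = 361 / 12.5 = 28.880 d.
Difference = |54.697 − 28.880| = 25.817 ≈ 25.8 days.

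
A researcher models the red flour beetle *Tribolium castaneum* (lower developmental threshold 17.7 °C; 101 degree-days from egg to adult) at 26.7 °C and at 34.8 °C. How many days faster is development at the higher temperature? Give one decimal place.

At 26.7 °C: 101 / (26.7 − 17.7) = 101 / 9.0 = 11.222 d.
At 34.8 °C: 101 / (34.8 − 17.7) = 101 / 17.1 = 5.906 d.
Difference = |11.222 − 5.906| = 5.316 ≈ 5.3 days.

5.3 days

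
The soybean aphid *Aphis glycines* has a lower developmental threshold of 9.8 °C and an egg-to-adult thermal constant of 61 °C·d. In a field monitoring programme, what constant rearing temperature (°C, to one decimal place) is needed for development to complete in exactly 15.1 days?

Required daily accumulation = 61 / 15.1 = 4.040 DD/day.
T = T_base + 4.040 = 9.8 + 4.040 = 13.840 ≈ 13.8 °C.

13.8 °C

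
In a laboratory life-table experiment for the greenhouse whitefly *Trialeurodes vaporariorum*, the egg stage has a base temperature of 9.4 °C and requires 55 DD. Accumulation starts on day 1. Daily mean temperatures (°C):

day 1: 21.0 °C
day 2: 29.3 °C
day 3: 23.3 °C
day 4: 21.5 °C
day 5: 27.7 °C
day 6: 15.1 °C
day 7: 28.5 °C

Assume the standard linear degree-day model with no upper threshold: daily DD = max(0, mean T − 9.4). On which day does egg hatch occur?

day 4

Daily DD above 9.4 °C: 11.6, 19.9, 13.9, 12.1, 18.3, 5.7, 19.1.
Cumulative: 11.6, 31.5, 45.4, 57.5, 75.8, 81.5, 100.6.
The total first reaches 55 DD on day 4.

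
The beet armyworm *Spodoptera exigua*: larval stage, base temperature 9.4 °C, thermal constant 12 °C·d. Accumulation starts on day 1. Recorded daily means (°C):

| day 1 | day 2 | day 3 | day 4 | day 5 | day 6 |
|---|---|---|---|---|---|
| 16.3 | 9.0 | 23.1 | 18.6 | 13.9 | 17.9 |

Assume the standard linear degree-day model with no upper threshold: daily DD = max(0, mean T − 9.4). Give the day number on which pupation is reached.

day 3

Daily DD above 9.4 °C: 6.9, 0.0, 13.7, 9.2, 4.5, 8.5.
Cumulative: 6.9, 6.9, 20.6, 29.8, 34.3, 42.8.
The total first reaches 12 DD on day 3.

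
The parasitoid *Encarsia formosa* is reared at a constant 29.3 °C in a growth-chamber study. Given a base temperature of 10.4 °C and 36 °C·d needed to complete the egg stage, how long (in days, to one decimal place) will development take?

1.9 days

Daily accumulation = 29.3 − 10.4 = 18.9 DD/day.
Duration = 36 / 18.9 = 1.905 ≈ 1.9 days.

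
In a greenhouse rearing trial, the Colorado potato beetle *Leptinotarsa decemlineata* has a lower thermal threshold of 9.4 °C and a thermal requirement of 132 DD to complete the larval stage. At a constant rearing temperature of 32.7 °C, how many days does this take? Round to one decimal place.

5.7 days

Daily accumulation = 32.7 − 9.4 = 23.3 DD/day.
Duration = 132 / 23.3 = 5.665 ≈ 5.7 days.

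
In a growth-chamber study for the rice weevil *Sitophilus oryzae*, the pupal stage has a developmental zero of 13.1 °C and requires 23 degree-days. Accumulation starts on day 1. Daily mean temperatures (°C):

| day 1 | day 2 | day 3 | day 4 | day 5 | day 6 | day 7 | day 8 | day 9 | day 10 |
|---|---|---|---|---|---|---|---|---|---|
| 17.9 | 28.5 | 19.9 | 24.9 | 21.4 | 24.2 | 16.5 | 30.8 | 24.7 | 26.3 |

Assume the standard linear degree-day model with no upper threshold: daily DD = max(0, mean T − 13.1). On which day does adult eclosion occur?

day 3

Daily DD above 13.1 °C: 4.8, 15.4, 6.8, 11.8, 8.3, 11.1, 3.4, 17.7, 11.6, 13.2.
Cumulative: 4.8, 20.2, 27.0, 38.8, 47.1, 58.2, 61.6, 79.3, 90.9, 104.1.
The total first reaches 23 DD on day 3.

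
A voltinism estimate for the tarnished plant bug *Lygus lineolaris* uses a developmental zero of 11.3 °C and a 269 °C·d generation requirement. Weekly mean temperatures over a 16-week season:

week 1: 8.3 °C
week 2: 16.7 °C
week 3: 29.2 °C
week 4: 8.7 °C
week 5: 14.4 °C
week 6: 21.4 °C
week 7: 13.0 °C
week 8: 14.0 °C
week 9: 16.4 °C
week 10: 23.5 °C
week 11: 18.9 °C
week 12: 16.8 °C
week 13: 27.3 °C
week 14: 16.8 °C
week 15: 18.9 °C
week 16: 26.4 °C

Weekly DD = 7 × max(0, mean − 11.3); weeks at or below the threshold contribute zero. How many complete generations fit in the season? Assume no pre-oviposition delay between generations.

3 generations

Weekly DD (7 × max(0, T̄ − 11.3)): 0.0, 37.8, 125.3, 0.0, 21.7, 70.7, 11.9, 18.9, 35.7, 85.4, 53.2, 38.5, 112.0, 38.5, 53.2, 105.7.
Season total = 808.5 DD.
Complete generations = ⌊808.5 / 269⌋ = 3.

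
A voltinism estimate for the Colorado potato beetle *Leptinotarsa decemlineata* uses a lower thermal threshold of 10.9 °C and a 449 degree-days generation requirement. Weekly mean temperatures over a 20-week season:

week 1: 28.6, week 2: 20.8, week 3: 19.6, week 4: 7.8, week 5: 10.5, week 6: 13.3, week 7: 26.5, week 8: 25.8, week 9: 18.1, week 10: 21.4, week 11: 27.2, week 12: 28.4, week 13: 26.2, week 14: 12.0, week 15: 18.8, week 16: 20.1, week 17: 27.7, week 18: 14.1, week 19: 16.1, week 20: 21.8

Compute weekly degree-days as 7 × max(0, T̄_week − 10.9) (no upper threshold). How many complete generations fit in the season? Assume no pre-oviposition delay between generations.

Weekly DD (7 × max(0, T̄ − 10.9)): 123.9, 69.3, 60.9, 0.0, 0.0, 16.8, 109.2, 104.3, 50.4, 73.5, 114.1, 122.5, 107.1, 7.7, 55.3, 64.4, 117.6, 22.4, 36.4, 76.3.
Season total = 1332.1 DD.
Complete generations = ⌊1332.1 / 449⌋ = 2.

2 generations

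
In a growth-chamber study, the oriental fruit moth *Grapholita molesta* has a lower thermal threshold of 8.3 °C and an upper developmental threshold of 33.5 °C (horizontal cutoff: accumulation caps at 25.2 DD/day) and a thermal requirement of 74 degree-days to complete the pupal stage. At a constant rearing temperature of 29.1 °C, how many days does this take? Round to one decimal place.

3.6 days

Daily accumulation = 29.1 − 8.3 = 20.8 DD/day.
Duration = 74 / 20.8 = 3.558 ≈ 3.6 days.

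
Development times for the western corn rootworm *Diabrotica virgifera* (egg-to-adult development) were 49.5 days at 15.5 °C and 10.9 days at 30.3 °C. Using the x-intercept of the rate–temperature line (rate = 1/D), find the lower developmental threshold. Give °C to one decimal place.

11.3 °C

Under the model K = D·(T − T_b), so D₁·(T₁ − T_b) = D₂·(T₂ − T_b).
49.5·(15.5 − T_b) = 10.9·(30.3 − T_b)
T_b = (49.5·15.5 − 10.9·30.3) / (49.5 − 10.9) = 436.98 / 38.6 = 11.321 °C ≈ 11.3 °C.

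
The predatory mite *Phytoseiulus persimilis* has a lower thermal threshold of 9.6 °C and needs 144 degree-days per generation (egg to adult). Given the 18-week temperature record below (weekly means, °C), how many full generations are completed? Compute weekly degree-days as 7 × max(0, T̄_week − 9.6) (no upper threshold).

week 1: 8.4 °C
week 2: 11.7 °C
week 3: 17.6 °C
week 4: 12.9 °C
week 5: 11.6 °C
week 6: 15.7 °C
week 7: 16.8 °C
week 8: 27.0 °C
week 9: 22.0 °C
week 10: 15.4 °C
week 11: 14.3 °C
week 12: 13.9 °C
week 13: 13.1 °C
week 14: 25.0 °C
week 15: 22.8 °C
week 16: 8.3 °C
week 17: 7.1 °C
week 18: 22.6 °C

Weekly DD (7 × max(0, T̄ − 9.6)): 0.0, 14.7, 56.0, 23.1, 14.0, 42.7, 50.4, 121.8, 86.8, 40.6, 32.9, 30.1, 24.5, 107.8, 92.4, 0.0, 0.0, 91.0.
Season total = 828.8 DD.
Complete generations = ⌊828.8 / 144⌋ = 5.

5 generations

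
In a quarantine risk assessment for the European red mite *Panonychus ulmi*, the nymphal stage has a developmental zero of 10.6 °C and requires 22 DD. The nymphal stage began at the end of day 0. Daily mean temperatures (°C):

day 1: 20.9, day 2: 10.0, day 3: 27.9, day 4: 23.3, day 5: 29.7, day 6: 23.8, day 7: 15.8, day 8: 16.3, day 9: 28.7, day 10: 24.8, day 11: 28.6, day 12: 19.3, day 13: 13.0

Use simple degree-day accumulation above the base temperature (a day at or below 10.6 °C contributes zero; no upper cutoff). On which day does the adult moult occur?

Daily DD above 10.6 °C: 10.3, 0.0, 17.3, 12.7, 19.1, 13.2, 5.2, 5.7, 18.1, 14.2, 18.0, 8.7, 2.4.
Cumulative: 10.3, 10.3, 27.6, 40.3, 59.4, 72.6, 77.8, 83.5, 101.6, 115.8, 133.8, 142.5, 144.9.
The total first reaches 22 DD on day 3.

day 3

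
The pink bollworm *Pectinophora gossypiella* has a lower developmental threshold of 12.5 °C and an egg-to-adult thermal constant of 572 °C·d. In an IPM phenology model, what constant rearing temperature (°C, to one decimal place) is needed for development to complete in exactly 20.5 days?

Required daily accumulation = 572 / 20.5 = 27.902 DD/day.
T = T_base + 27.902 = 12.5 + 27.902 = 40.402 ≈ 40.4 °C.

40.4 °C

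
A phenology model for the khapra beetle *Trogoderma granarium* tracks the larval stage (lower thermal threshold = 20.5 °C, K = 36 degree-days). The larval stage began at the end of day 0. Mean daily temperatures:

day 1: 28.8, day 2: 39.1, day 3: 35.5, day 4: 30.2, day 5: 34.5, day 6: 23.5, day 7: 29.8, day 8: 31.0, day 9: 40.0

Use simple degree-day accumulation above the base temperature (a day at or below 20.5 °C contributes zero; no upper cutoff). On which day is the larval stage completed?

Daily DD above 20.5 °C: 8.3, 18.6, 15.0, 9.7, 14.0, 3.0, 9.3, 10.5, 19.5.
Cumulative: 8.3, 26.9, 41.9, 51.6, 65.6, 68.6, 77.9, 88.4, 107.9.
The total first reaches 36 DD on day 3.

day 3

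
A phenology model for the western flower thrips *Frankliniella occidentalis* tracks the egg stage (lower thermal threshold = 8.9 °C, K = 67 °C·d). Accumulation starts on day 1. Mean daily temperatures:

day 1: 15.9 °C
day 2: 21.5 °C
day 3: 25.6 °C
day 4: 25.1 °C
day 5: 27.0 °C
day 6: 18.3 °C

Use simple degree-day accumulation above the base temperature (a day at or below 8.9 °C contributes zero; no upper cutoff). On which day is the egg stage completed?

day 5

Daily DD above 8.9 °C: 7.0, 12.6, 16.7, 16.2, 18.1, 9.4.
Cumulative: 7.0, 19.6, 36.3, 52.5, 70.6, 80.0.
The total first reaches 67 DD on day 5.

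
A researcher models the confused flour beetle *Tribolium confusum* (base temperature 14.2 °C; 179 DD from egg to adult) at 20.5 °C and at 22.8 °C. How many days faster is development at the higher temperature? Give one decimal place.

7.6 days

At 20.5 °C: 179 / (20.5 − 14.2) = 179 / 6.3 = 28.413 d.
At 22.8 °C: 179 / (22.8 − 14.2) = 179 / 8.6 = 20.814 d.
Difference = |28.413 − 20.814| = 7.599 ≈ 7.6 days.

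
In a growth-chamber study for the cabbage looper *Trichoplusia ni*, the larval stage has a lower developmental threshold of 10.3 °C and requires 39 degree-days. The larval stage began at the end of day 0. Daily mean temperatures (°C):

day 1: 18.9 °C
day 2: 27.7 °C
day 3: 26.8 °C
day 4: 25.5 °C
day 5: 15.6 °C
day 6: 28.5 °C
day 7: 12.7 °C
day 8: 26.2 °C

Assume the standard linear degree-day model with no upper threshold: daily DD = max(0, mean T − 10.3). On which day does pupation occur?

Daily DD above 10.3 °C: 8.6, 17.4, 16.5, 15.2, 5.3, 18.2, 2.4, 15.9.
Cumulative: 8.6, 26.0, 42.5, 57.7, 63.0, 81.2, 83.6, 99.5.
The total first reaches 39 DD on day 3.

day 3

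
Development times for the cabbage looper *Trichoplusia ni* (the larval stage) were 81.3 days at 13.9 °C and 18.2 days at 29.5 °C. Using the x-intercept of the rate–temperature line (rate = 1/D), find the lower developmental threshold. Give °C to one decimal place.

9.4 °C

Linear rate model ⇒ the product D·(T − T_b) is constant across temperatures.
81.3·(13.9 − T_b) = 18.2·(29.5 − T_b)
T_b = (81.3·13.9 − 18.2·29.5) / (81.3 − 18.2) = 593.17 / 63.1 = 9.400 °C ≈ 9.4 °C.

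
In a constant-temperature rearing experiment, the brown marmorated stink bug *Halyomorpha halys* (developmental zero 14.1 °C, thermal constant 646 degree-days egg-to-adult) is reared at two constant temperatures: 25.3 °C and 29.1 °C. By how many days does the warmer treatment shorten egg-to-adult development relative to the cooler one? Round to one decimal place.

14.6 days

At 25.3 °C: 646 / (25.3 − 14.1) = 646 / 11.2 = 57.679 d.
At 29.1 °C: 646 / (29.1 − 14.1) = 646 / 15.0 = 43.067 d.
Difference = |57.679 − 43.067| = 14.612 ≈ 14.6 days.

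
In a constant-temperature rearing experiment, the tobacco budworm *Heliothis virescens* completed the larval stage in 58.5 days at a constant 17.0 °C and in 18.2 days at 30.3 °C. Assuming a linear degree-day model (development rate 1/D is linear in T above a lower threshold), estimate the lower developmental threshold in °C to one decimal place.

11.0 °C

Under the model K = D·(T − T_b), so D₁·(T₁ − T_b) = D₂·(T₂ − T_b).
58.5·(17.0 − T_b) = 18.2·(30.3 − T_b)
T_b = (58.5·17.0 − 18.2·30.3) / (58.5 − 18.2) = 443.04 / 40.3 = 10.994 °C ≈ 11.0 °C.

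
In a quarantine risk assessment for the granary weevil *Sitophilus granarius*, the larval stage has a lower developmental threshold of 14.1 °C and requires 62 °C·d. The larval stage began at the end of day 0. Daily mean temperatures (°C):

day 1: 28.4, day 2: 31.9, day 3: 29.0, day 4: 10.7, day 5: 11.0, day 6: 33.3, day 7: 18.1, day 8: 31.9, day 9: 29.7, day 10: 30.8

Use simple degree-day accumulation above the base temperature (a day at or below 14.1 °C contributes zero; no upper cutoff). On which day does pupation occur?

day 6

Daily DD above 14.1 °C: 14.3, 17.8, 14.9, 0.0, 0.0, 19.2, 4.0, 17.8, 15.6, 16.7.
Cumulative: 14.3, 32.1, 47.0, 47.0, 47.0, 66.2, 70.2, 88.0, 103.6, 120.3.
The total first reaches 62 DD on day 6.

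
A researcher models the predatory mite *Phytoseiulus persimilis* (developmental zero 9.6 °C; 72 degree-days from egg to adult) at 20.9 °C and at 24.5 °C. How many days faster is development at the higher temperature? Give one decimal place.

1.5 days

At 20.9 °C: 72 / (20.9 − 9.6) = 72 / 11.3 = 6.372 d.
At 24.5 °C: 72 / (24.5 − 9.6) = 72 / 14.9 = 4.832 d.
Difference = |6.372 − 4.832| = 1.539 ≈ 1.5 days.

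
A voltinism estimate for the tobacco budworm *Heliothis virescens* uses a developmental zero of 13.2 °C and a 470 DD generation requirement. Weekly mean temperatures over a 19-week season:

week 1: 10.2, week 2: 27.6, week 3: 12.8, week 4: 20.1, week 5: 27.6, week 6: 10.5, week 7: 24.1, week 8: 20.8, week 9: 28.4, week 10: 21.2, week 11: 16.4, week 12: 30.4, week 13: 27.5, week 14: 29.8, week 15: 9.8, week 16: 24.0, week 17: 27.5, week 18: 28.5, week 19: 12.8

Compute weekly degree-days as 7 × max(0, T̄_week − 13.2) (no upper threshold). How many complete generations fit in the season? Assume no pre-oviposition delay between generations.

2 generations

Weekly DD (7 × max(0, T̄ − 13.2)): 0.0, 100.8, 0.0, 48.3, 100.8, 0.0, 76.3, 53.2, 106.4, 56.0, 22.4, 120.4, 100.1, 116.2, 0.0, 75.6, 100.1, 107.1, 0.0.
Season total = 1183.7 DD.
Complete generations = ⌊1183.7 / 470⌋ = 2.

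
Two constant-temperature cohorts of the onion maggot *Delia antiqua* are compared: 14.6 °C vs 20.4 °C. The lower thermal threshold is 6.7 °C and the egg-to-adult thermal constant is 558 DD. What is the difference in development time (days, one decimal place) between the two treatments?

29.9 days

At 14.6 °C: 558 / (14.6 − 6.7) = 558 / 7.9 = 70.633 d.
At 20.4 °C: 558 / (20.4 − 6.7) = 558 / 13.7 = 40.730 d.
Difference = |70.633 − 40.730| = 29.903 ≈ 29.9 days.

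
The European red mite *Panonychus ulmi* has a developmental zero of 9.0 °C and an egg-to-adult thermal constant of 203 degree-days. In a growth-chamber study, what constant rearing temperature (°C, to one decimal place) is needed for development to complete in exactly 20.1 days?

19.1 °C

Required daily accumulation = 203 / 20.1 = 10.100 DD/day.
T = T_base + 10.100 = 9.0 + 10.100 = 19.100 ≈ 19.1 °C.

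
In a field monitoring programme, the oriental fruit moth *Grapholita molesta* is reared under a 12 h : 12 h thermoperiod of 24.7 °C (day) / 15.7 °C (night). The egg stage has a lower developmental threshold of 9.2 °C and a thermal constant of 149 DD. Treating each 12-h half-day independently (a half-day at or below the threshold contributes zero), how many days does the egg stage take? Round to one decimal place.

13.5 days

Day half: max(0, 24.7 − 9.2) × 0.5 = 15.5 × 0.5 = 7.75 DD.
Night half: max(0, 15.7 − 9.2) × 0.5 = 6.5 × 0.5 = 3.25 DD.
Per 24 h: 11.00 DD/day.
Duration = 149 / 11.00 = 13.545 ≈ 13.5 days.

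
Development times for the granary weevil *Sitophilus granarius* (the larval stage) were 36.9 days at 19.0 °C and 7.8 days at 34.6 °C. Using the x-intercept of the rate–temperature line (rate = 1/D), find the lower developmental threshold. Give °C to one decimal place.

14.8 °C

Linear rate model ⇒ the product D·(T − T_b) is constant across temperatures.
36.9·(19.0 − T_b) = 7.8·(34.6 − T_b)
T_b = (36.9·19.0 − 7.8·34.6) / (36.9 − 7.8) = 431.22 / 29.1 = 14.819 °C ≈ 14.8 °C.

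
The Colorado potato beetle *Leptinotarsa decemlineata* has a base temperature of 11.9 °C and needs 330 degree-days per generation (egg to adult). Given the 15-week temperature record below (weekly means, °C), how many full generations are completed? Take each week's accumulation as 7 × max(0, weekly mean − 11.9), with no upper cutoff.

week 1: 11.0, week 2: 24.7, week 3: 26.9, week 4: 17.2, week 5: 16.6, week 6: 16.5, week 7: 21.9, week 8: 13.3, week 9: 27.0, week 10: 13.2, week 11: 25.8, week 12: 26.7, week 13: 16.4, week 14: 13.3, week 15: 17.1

2 generations

Weekly DD (7 × max(0, T̄ − 11.9)): 0.0, 89.6, 105.0, 37.1, 32.9, 32.2, 70.0, 9.8, 105.7, 9.1, 97.3, 103.6, 31.5, 9.8, 36.4.
Season total = 770.0 DD.
Complete generations = ⌊770.0 / 330⌋ = 2.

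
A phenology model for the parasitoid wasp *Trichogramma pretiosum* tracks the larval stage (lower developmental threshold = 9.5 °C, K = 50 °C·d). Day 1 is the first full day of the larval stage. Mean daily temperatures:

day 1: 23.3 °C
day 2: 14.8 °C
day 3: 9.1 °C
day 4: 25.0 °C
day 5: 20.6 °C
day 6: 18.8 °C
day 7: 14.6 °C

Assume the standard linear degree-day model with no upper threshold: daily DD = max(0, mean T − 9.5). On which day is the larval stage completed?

day 6

Daily DD above 9.5 °C: 13.8, 5.3, 0.0, 15.5, 11.1, 9.3, 5.1.
Cumulative: 13.8, 19.1, 19.1, 34.6, 45.7, 55.0, 60.1.
The total first reaches 50 DD on day 6.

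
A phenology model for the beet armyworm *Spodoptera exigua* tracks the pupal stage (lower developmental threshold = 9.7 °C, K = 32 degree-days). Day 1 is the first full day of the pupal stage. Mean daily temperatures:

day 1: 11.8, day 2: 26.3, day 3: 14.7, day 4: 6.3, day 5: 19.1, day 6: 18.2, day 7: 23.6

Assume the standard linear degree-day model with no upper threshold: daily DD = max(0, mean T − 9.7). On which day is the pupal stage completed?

day 5

Daily DD above 9.7 °C: 2.1, 16.6, 5.0, 0.0, 9.4, 8.5, 13.9.
Cumulative: 2.1, 18.7, 23.7, 23.7, 33.1, 41.6, 55.5.
The total first reaches 32 DD on day 5.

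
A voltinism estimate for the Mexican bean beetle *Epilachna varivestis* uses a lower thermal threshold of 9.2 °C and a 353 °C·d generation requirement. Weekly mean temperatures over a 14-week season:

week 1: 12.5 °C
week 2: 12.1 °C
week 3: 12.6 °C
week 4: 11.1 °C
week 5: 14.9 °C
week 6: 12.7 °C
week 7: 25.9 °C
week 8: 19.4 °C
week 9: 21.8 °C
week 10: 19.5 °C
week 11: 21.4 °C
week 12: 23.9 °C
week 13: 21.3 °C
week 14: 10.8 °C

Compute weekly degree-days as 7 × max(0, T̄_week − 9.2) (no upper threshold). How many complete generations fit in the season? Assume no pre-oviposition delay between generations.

Weekly DD (7 × max(0, T̄ − 9.2)): 23.1, 20.3, 23.8, 13.3, 39.9, 24.5, 116.9, 71.4, 88.2, 72.1, 85.4, 102.9, 84.7, 11.2.
Season total = 777.7 DD.
Complete generations = ⌊777.7 / 353⌋ = 2.

2 generations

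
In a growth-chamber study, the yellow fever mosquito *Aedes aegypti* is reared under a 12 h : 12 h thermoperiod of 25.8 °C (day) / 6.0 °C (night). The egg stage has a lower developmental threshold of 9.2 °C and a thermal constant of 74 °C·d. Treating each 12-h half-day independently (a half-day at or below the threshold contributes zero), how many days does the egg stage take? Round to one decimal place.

Day half: max(0, 25.8 − 9.2) × 0.5 = 16.6 × 0.5 = 8.30 DD.
Night half: max(0, 6.0 − 9.2) × 0.5 = 0.0 × 0.5 = 0.00 DD.
Per 24 h: 8.30 DD/day.
Duration = 74 / 8.30 = 8.916 ≈ 8.9 days.

8.9 days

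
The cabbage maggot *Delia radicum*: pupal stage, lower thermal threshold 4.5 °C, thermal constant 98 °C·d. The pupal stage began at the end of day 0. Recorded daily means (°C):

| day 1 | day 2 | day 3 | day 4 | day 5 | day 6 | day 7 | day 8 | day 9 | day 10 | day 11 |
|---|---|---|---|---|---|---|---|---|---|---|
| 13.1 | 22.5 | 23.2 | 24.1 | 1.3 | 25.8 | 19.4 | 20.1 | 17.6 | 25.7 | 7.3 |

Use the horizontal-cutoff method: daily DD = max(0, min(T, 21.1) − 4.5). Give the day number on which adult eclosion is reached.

day 8

Daily DD above 4.5 °C (capped at 16.6): 8.6, 16.6, 16.6, 16.6, 0.0, 16.6, 14.9, 15.6, 13.1, 16.6, 2.8.
Cumulative: 8.6, 25.2, 41.8, 58.4, 58.4, 75.0, 89.9, 105.5, 118.6, 135.2, 138.0.
The total first reaches 98 DD on day 8.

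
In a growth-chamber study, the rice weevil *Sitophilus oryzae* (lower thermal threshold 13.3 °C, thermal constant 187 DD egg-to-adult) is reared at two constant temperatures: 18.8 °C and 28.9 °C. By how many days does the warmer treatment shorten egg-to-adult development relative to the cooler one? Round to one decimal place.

At 18.8 °C: 187 / (18.8 − 13.3) = 187 / 5.5 = 34.000 d.
At 28.9 °C: 187 / (28.9 − 13.3) = 187 / 15.6 = 11.987 d.
Difference = |34.000 − 11.987| = 22.013 ≈ 22.0 days.

22.0 days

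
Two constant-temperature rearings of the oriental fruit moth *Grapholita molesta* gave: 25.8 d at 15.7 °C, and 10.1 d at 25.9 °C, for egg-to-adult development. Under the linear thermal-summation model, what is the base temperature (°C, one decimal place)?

Linear rate model ⇒ the product D·(T − T_b) is constant across temperatures.
25.8·(15.7 − T_b) = 10.1·(25.9 − T_b)
T_b = (25.8·15.7 − 10.1·25.9) / (25.8 − 10.1) = 143.47 / 15.7 = 9.138 °C ≈ 9.1 °C.

9.1 °C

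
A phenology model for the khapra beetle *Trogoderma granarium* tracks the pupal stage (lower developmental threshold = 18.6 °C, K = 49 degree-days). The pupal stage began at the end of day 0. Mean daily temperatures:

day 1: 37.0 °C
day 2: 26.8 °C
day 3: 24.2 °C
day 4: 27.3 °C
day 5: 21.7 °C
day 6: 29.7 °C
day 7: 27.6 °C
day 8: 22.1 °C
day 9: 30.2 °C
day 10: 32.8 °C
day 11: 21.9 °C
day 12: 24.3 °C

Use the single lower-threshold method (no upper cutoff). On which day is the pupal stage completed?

Daily DD above 18.6 °C: 18.4, 8.2, 5.6, 8.7, 3.1, 11.1, 9.0, 3.5, 11.6, 14.2, 3.3, 5.7.
Cumulative: 18.4, 26.6, 32.2, 40.9, 44.0, 55.1, 64.1, 67.6, 79.2, 93.4, 96.7, 102.4.
The total first reaches 49 DD on day 6.

day 6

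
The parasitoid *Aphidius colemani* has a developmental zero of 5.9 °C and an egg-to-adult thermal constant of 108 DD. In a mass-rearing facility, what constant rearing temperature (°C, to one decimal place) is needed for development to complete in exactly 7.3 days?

Required daily accumulation = 108 / 7.3 = 14.795 DD/day.
T = T_base + 14.795 = 5.9 + 14.795 = 20.695 ≈ 20.7 °C.

20.7 °C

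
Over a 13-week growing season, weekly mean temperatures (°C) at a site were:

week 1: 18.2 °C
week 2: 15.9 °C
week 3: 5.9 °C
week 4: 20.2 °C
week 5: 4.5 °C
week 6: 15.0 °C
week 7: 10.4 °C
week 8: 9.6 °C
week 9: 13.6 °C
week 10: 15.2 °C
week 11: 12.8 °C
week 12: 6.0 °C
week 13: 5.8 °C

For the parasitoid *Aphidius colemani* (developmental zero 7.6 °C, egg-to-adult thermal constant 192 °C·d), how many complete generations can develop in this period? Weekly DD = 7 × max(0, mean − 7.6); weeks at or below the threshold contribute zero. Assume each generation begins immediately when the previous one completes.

2 generations

Weekly DD (7 × max(0, T̄ − 7.6)): 74.2, 58.1, 0.0, 88.2, 0.0, 51.8, 19.6, 14.0, 42.0, 53.2, 36.4, 0.0, 0.0.
Season total = 437.5 DD.
Complete generations = ⌊437.5 / 192⌋ = 2.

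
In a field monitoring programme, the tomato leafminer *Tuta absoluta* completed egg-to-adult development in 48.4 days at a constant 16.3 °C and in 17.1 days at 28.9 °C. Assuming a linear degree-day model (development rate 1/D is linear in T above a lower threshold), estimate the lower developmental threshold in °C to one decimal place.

9.4 °C

Equal thermal constants: D₁(T₁ − T_b) = D₂(T₂ − T_b).
48.4·(16.3 − T_b) = 17.1·(28.9 − T_b)
T_b = (48.4·16.3 − 17.1·28.9) / (48.4 − 17.1) = 294.73 / 31.3 = 9.416 °C ≈ 9.4 °C.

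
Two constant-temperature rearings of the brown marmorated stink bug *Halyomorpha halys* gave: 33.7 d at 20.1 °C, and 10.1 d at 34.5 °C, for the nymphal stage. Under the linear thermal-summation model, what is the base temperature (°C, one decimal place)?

13.9 °C

Linear rate model ⇒ the product D·(T − T_b) is constant across temperatures.
33.7·(20.1 − T_b) = 10.1·(34.5 − T_b)
T_b = (33.7·20.1 − 10.1·34.5) / (33.7 − 10.1) = 328.92 / 23.6 = 13.937 °C ≈ 13.9 °C.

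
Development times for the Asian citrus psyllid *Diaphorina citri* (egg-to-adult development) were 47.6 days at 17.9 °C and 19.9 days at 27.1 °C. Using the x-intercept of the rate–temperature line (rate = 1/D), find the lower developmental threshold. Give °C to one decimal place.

11.3 °C

Under the model K = D·(T − T_b), so D₁·(T₁ − T_b) = D₂·(T₂ − T_b).
47.6·(17.9 − T_b) = 19.9·(27.1 − T_b)
T_b = (47.6·17.9 − 19.9·27.1) / (47.6 − 19.9) = 312.75 / 27.7 = 11.291 °C ≈ 11.3 °C.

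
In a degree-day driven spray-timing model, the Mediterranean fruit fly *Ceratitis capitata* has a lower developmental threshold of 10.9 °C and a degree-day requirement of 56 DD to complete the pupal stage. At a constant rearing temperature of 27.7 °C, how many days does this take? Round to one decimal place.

Daily accumulation = 27.7 − 10.9 = 16.8 DD/day.
Duration = 56 / 16.8 = 3.333 ≈ 3.3 days.

3.3 days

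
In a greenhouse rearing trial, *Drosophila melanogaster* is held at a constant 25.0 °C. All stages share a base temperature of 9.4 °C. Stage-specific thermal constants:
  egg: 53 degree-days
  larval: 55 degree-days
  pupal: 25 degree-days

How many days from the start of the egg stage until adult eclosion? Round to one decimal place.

Daily accumulation at 25.0 °C = 25.0 − 9.4 = 15.6 DD/day.
Total K = 53 + 55 + 25 = 133 DD.
Total duration = 133 / 15.6 = 8.526 ≈ 8.5 days.

8.5 days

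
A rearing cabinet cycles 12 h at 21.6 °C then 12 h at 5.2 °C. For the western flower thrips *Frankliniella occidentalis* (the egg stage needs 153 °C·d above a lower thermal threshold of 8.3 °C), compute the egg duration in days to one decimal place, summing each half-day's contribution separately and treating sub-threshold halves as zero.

23.0 days

Day half: max(0, 21.6 − 8.3) × 0.5 = 13.3 × 0.5 = 6.65 DD.
Night half: max(0, 5.2 − 8.3) × 0.5 = 0.0 × 0.5 = 0.00 DD.
Per 24 h: 6.65 DD/day.
Duration = 153 / 6.65 = 23.008 ≈ 23.0 days.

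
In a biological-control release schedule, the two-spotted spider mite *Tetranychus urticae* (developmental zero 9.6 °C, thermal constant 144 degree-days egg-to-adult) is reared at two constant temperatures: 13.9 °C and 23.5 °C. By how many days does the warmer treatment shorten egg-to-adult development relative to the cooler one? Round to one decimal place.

23.1 days

At 13.9 °C: 144 / (13.9 − 9.6) = 144 / 4.3 = 33.488 d.
At 23.5 °C: 144 / (23.5 − 9.6) = 144 / 13.9 = 10.360 d.
Difference = |33.488 − 10.360| = 23.129 ≈ 23.1 days.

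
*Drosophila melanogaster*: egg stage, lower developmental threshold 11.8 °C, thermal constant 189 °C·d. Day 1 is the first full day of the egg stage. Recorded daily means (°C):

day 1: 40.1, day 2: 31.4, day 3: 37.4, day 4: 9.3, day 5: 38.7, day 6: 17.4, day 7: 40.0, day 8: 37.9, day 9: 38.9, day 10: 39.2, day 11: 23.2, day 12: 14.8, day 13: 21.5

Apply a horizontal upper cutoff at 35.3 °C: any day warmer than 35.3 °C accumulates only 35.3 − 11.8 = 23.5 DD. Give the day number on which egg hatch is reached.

Daily DD above 11.8 °C (capped at 23.5): 23.5, 19.6, 23.5, 0.0, 23.5, 5.6, 23.5, 23.5, 23.5, 23.5, 11.4, 3.0, 9.7.
Cumulative: 23.5, 43.1, 66.6, 66.6, 90.1, 95.7, 119.2, 142.7, 166.2, 189.7, 201.1, 204.1, 213.8.
The total first reaches 189 DD on day 10.

day 10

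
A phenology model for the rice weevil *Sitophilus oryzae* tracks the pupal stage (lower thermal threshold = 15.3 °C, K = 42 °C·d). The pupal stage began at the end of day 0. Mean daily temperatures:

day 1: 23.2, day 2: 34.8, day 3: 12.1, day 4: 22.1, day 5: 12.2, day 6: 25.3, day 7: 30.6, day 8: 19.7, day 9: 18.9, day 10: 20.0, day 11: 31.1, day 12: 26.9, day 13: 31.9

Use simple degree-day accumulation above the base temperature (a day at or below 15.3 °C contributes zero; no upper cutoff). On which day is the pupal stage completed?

Daily DD above 15.3 °C: 7.9, 19.5, 0.0, 6.8, 0.0, 10.0, 15.3, 4.4, 3.6, 4.7, 15.8, 11.6, 16.6.
Cumulative: 7.9, 27.4, 27.4, 34.2, 34.2, 44.2, 59.5, 63.9, 67.5, 72.2, 88.0, 99.6, 116.2.
The total first reaches 42 DD on day 6.

day 6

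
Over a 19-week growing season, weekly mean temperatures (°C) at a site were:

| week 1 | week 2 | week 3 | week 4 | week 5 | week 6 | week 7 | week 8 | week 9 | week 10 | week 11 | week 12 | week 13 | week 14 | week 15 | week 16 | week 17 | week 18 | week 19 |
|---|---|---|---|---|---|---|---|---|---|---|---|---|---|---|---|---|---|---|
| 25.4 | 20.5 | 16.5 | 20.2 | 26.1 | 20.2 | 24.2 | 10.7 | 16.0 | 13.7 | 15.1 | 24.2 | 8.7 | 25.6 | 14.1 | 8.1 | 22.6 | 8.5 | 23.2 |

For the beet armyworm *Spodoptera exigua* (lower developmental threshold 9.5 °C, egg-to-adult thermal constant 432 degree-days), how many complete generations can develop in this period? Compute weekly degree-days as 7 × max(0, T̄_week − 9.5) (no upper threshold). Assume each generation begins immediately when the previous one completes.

2 generations

Weekly DD (7 × max(0, T̄ − 9.5)): 111.3, 77.0, 49.0, 74.9, 116.2, 74.9, 102.9, 8.4, 45.5, 29.4, 39.2, 102.9, 0.0, 112.7, 32.2, 0.0, 91.7, 0.0, 95.9.
Season total = 1164.1 DD.
Complete generations = ⌊1164.1 / 432⌋ = 2.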